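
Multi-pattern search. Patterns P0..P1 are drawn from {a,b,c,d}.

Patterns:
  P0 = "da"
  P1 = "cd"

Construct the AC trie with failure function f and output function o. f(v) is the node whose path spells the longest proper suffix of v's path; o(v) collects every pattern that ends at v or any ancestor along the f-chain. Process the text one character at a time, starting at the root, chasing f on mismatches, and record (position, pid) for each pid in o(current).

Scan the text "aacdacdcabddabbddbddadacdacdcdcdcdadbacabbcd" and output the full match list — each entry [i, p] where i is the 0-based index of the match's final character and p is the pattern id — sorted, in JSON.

Build:
Trie nodes:
  n0 'ε': c→3 d→1
  n1 'd': a→2
  n2 'da': ·  ←P0
  n3 'c': d→4
  n4 'cd': ·  ←P1

BFS fail/out derivation:
  n1('d'): parent n0 fail=0; on 'd' 0 → fail=0;  out ∅∪∅=∅
  n3('c'): parent n0 fail=0; on 'c' 0 → fail=0;  out ∅∪∅=∅
  n2('da'): parent n1 fail=0; on 'a' 0 → fail=0;  out {0}∪∅={0}
  n4('cd'): parent n3 fail=0; on 'd' 0 → fail=1;  out {1}∪∅={1}

Scan:
[0] read 'a'  n0⇒n0
[1] read 'a'  n0⇒n0
[2] read 'c'  n0⇒n3
[3] read 'd'  n3⇒n4  ** P1@[2:3]
[4] read 'a'  n4⇒n2 (via fail)  ** P0@[3:4]
[5] read 'c'  n2⇒n3 (via fail)
[6] read 'd'  n3⇒n4  ** P1@[5:6]
[7] read 'c'  n4⇒n3 (via fail)
[8] read 'a'  n3⇒n0 (via fail)
[9] read 'b'  n0⇒n0
[10] read 'd'  n0⇒n1
[11] read 'd'  n1⇒n1 (via fail)
[12] read 'a'  n1⇒n2  ** P0@[11:12]
[13] read 'b'  n2⇒n0 (via fail)
[14] read 'b'  n0⇒n0
[15] read 'd'  n0⇒n1
[16] read 'd'  n1⇒n1 (via fail)
[17] read 'b'  n1⇒n0 (via fail)
[18] read 'd'  n0⇒n1
[19] read 'd'  n1⇒n1 (via fail)
[20] read 'a'  n1⇒n2  ** P0@[19:20]
[21] read 'd'  n2⇒n1 (via fail)
[22] read 'a'  n1⇒n2  ** P0@[21:22]
[23] read 'c'  n2⇒n3 (via fail)
[24] read 'd'  n3⇒n4  ** P1@[23:24]
[25] read 'a'  n4⇒n2 (via fail)  ** P0@[24:25]
[26] read 'c'  n2⇒n3 (via fail)
[27] read 'd'  n3⇒n4  ** P1@[26:27]
[28] read 'c'  n4⇒n3 (via fail)
[29] read 'd'  n3⇒n4  ** P1@[28:29]
[30] read 'c'  n4⇒n3 (via fail)
[31] read 'd'  n3⇒n4  ** P1@[30:31]
[32] read 'c'  n4⇒n3 (via fail)
[33] read 'd'  n3⇒n4  ** P1@[32:33]
[34] read 'a'  n4⇒n2 (via fail)  ** P0@[33:34]
[35] read 'd'  n2⇒n1 (via fail)
[36] read 'b'  n1⇒n0 (via fail)
[37] read 'a'  n0⇒n0
[38] read 'c'  n0⇒n3
[39] read 'a'  n3⇒n0 (via fail)
[40] read 'b'  n0⇒n0
[41] read 'b'  n0⇒n0
[42] read 'c'  n0⇒n3
[43] read 'd'  n3⇒n4  ** P1@[42:43]

Result: [[3,1],[4,0],[6,1],[12,0],[20,0],[22,0],[24,1],[25,0],[27,1],[29,1],[31,1],[33,1],[34,0],[43,1]]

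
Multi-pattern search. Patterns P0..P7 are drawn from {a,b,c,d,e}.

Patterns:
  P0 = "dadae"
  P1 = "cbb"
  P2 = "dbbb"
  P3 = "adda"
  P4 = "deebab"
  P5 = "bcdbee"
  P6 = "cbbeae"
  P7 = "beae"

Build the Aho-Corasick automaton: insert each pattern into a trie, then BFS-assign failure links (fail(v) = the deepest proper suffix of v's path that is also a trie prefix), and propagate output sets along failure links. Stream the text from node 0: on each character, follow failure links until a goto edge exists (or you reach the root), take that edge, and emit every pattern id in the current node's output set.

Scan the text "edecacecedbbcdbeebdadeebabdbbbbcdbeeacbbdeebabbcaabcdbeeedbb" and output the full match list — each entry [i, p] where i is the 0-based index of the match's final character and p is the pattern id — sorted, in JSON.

Build:
Trie (insert patterns):
  n0 'ε': a→12 b→21 c→6 d→1
  n1 'd': a→2 b→9 e→16
  n2 'da': d→3
  n3 'dad': a→4
  n4 'dada': e→5
  n5 'dadae': ·  ←P0
  n6 'c': b→7
  n7 'cb': b→8
  n8 'cbb': e→27  ←P1
  n9 'db': b→10
  n10 'dbb': b→11
  n11 'dbbb': ·  ←P2
  n12 'a': d→13
  n13 'ad': d→14
  n14 'add': a→15
  n15 'adda': ·  ←P3
  n16 'de': e→17
  n17 'dee': b→18
  n18 'deeb': a→19
  n19 'deeba': b→20
  n20 'deebab': ·  ←P4
  n21 'b': c→22 e→30
  n22 'bc': d→23
  n23 'bcd': b→24
  n24 'bcdb': e→25
  n25 'bcdbe': e→26
  n26 'bcdbee': ·  ←P5
  n27 'cbbe': a→28
  n28 'cbbea': e→29
  n29 'cbbeae': ·  ←P6
  n30 'be': a→31
  n31 'bea': e→32
  n32 'beae': ·  ←P7

Failure links (BFS by depth):
  n1('d'): parent n0 fail=0; on 'd' 0 → fail=0;  out ∅∪∅=∅
  n6('c'): parent n0 fail=0; on 'c' 0 → fail=0;  out ∅∪∅=∅
  n12('a'): parent n0 fail=0; on 'a' 0 → fail=0;  out ∅∪∅=∅
  n21('b'): parent n0 fail=0; on 'b' 0 → fail=0;  out ∅∪∅=∅
  n2('da'): parent n1 fail=0; on 'a' 0 → fail=12;  out ∅∪∅=∅
  n7('cb'): parent n6 fail=0; on 'b' 0 → fail=21;  out ∅∪∅=∅
  n9('db'): parent n1 fail=0; on 'b' 0 → fail=21;  out ∅∪∅=∅
  n13('ad'): parent n12 fail=0; on 'd' 0 → fail=1;  out ∅∪∅=∅
  n16('de'): parent n1 fail=0; on 'e' 0 → fail=0;  out ∅∪∅=∅
  n22('bc'): parent n21 fail=0; on 'c' 0 → fail=6;  out ∅∪∅=∅
  n30('be'): parent n21 fail=0; on 'e' 0 → fail=0;  out ∅∪∅=∅
  n3('dad'): parent n2 fail=12; on 'd' 12 → fail=13;  out ∅∪∅=∅
  n8('cbb'): parent n7 fail=21; on 'b' 21→0 → fail=21;  out {1}∪∅={1}
  n10('dbb'): parent n9 fail=21; on 'b' 21→0 → fail=21;  out ∅∪∅=∅
  n14('add'): parent n13 fail=1; on 'd' 1→0 → fail=1;  out ∅∪∅=∅
  n17('dee'): parent n16 fail=0; on 'e' 0 → fail=0;  out ∅∪∅=∅
  n23('bcd'): parent n22 fail=6; on 'd' 6→0 → fail=1;  out ∅∪∅=∅
  n31('bea'): parent n30 fail=0; on 'a' 0 → fail=12;  out ∅∪∅=∅
  n4('dada'): parent n3 fail=13; on 'a' 13→1 → fail=2;  out ∅∪∅=∅
  n11('dbbb'): parent n10 fail=21; on 'b' 21→0 → fail=21;  out {2}∪∅={2}
  n15('adda'): parent n14 fail=1; on 'a' 1 → fail=2;  out {3}∪∅={3}
  n18('deeb'): parent n17 fail=0; on 'b' 0 → fail=21;  out ∅∪∅=∅
  n24('bcdb'): parent n23 fail=1; on 'b' 1 → fail=9;  out ∅∪∅=∅
  n27('cbbe'): parent n8 fail=21; on 'e' 21 → fail=30;  out ∅∪∅=∅
  n32('beae'): parent n31 fail=12; on 'e' 12→0 → fail=0;  out {7}∪∅={7}
  n5('dadae'): parent n4 fail=2; on 'e' 2→12→0 → fail=0;  out {0}∪∅={0}
  n19('deeba'): parent n18 fail=21; on 'a' 21→0 → fail=12;  out ∅∪∅=∅
  n25('bcdbe'): parent n24 fail=9; on 'e' 9→21 → fail=30;  out ∅∪∅=∅
  n28('cbbea'): parent n27 fail=30; on 'a' 30 → fail=31;  out ∅∪∅=∅
  n20('deebab'): parent n19 fail=12; on 'b' 12→0 → fail=21;  out {4}∪∅={4}
  n26('bcdbee'): parent n25 fail=30; on 'e' 30→0 → fail=0;  out {5}∪∅={5}
  n29('cbbeae'): parent n28 fail=31; on 'e' 31 → fail=32;  out {6}∪{7}={6,7}

Text stream:
pos 0 'e': at 0
pos 1 'd': at 1
pos 2 'e': at 16
pos 3 'c': at 6 (via fail)
pos 4 'a': at 12 (via fail)
pos 5 'c': at 6 (via fail)
pos 6 'e': at 0 (via fail)
pos 7 'c': at 6
pos 8 'e': at 0 (via fail)
pos 9 'd': at 1
pos 10 'b': at 9
pos 11 'b': at 10
pos 12 'c': at 22 (via fail)
pos 13 'd': at 23
pos 14 'b': at 24
pos 15 'e': at 25
pos 16 'e': at 26  ** P5@[11:16]
pos 17 'b': at 21 (via fail)
pos 18 'd': at 1 (via fail)
pos 19 'a': at 2
pos 20 'd': at 3
pos 21 'e': at 16 (via fail)
pos 22 'e': at 17
pos 23 'b': at 18
pos 24 'a': at 19
pos 25 'b': at 20  ** P4@[20:25]
pos 26 'd': at 1 (via fail)
pos 27 'b': at 9
pos 28 'b': at 10
pos 29 'b': at 11  ** P2@[26:29]
pos 30 'b': at 21 (via fail)
pos 31 'c': at 22
pos 32 'd': at 23
pos 33 'b': at 24
pos 34 'e': at 25
pos 35 'e': at 26  ** P5@[30:35]
pos 36 'a': at 12 (via fail)
pos 37 'c': at 6 (via fail)
pos 38 'b': at 7
pos 39 'b': at 8  ** P1@[37:39]
pos 40 'd': at 1 (via fail)
pos 41 'e': at 16
pos 42 'e': at 17
pos 43 'b': at 18
pos 44 'a': at 19
pos 45 'b': at 20  ** P4@[40:45]
pos 46 'b': at 21 (via fail)
pos 47 'c': at 22
pos 48 'a': at 12 (via fail)
pos 49 'a': at 12 (via fail)
pos 50 'b': at 21 (via fail)
pos 51 'c': at 22
pos 52 'd': at 23
pos 53 'b': at 24
pos 54 'e': at 25
pos 55 'e': at 26  ** P5@[50:55]
pos 56 'e': at 0 (via fail)
pos 57 'd': at 1
pos 58 'b': at 9
pos 59 'b': at 10

All matches (sorted): [[16,5],[25,4],[29,2],[35,5],[39,1],[45,4],[55,5]]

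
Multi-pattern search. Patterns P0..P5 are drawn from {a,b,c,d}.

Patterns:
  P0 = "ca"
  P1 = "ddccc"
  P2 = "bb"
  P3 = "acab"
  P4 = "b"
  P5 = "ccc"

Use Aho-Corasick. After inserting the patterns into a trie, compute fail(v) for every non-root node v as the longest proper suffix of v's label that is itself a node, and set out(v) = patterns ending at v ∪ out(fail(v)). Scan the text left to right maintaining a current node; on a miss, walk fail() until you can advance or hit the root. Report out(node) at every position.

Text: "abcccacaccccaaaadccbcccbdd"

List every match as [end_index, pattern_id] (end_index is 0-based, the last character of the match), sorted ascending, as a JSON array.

Build automaton:
Trie nodes:
  0='ε' goto a→10 b→8 c→1 d→3
  1='c' goto a→2 c→14
  2='ca' goto ·  [P0 ends]
  3='d' goto d→4
  4='dd' goto c→5
  5='ddc' goto c→6
  6='ddcc' goto c→7
  7='ddccc' goto ·  [P1 ends]
  8='b' goto b→9  [P4 ends]
  9='bb' goto ·  [P2 ends]
  10='a' goto c→11
  11='ac' goto a→12
  12='aca' goto b→13
  13='acab' goto ·  [P3 ends]
  14='cc' goto c→15
  15='ccc' goto ·  [P5 ends]

Failure links (BFS by depth):
  fail(1) 'c': from fail(0)=0 chase 'c': 0 ⇒ 0;  out=∅∪out(0)=∅
  fail(3) 'd': from fail(0)=0 chase 'd': 0 ⇒ 0;  out=∅∪out(0)=∅
  fail(8) 'b': from fail(0)=0 chase 'b': 0 ⇒ 0;  out={4}∪out(0)={4}
  fail(10) 'a': from fail(0)=0 chase 'a': 0 ⇒ 0;  out=∅∪out(0)=∅
  fail(2) 'ca': from fail(1)=0 chase 'a': 0 ⇒ 10;  out={0}∪out(10)={0}
  fail(4) 'dd': from fail(3)=0 chase 'd': 0 ⇒ 3;  out=∅∪out(3)=∅
  fail(9) 'bb': from fail(8)=0 chase 'b': 0 ⇒ 8;  out={2}∪out(8)={2,4}
  fail(11) 'ac': from fail(10)=0 chase 'c': 0 ⇒ 1;  out=∅∪out(1)=∅
  fail(14) 'cc': from fail(1)=0 chase 'c': 0 ⇒ 1;  out=∅∪out(1)=∅
  fail(5) 'ddc': from fail(4)=3 chase 'c': 3→0 ⇒ 1;  out=∅∪out(1)=∅
  fail(12) 'aca': from fail(11)=1 chase 'a': 1 ⇒ 2;  out=∅∪out(2)={0}
  fail(15) 'ccc': from fail(14)=1 chase 'c': 1 ⇒ 14;  out={5}∪out(14)={5}
  fail(6) 'ddcc': from fail(5)=1 chase 'c': 1 ⇒ 14;  out=∅∪out(14)=∅
  fail(13) 'acab': from fail(12)=2 chase 'b': 2→10→0 ⇒ 8;  out={3}∪out(8)={3,4}
  fail(7) 'ddccc': from fail(6)=14 chase 'c': 14 ⇒ 15;  out={1}∪out(15)={1,5}

Text stream:
[0] read 'a'  n0⇒n10
[1] read 'b'  n10⇒n8 (via fail)  ** P4@[1:1]
[2] read 'c'  n8⇒n1 (via fail)
[3] read 'c'  n1⇒n14
[4] read 'c'  n14⇒n15  ** P5@[2:4]
[5] read 'a'  n15⇒n2 (via fail)  ** P0@[4:5]
[6] read 'c'  n2⇒n11 (via fail)
[7] read 'a'  n11⇒n12  ** P0@[6:7]
[8] read 'c'  n12⇒n11 (via fail)
[9] read 'c'  n11⇒n14 (via fail)
[10] read 'c'  n14⇒n15  ** P5@[8:10]
[11] read 'c'  n15⇒n15 (via fail)  ** P5@[9:11]
[12] read 'a'  n15⇒n2 (via fail)  ** P0@[11:12]
[13] read 'a'  n2⇒n10 (via fail)
[14] read 'a'  n10⇒n10 (via fail)
[15] read 'a'  n10⇒n10 (via fail)
[16] read 'd'  n10⇒n3 (via fail)
[17] read 'c'  n3⇒n1 (via fail)
[18] read 'c'  n1⇒n14
[19] read 'b'  n14⇒n8 (via fail)  ** P4@[19:19]
[20] read 'c'  n8⇒n1 (via fail)
[21] read 'c'  n1⇒n14
[22] read 'c'  n14⇒n15  ** P5@[20:22]
[23] read 'b'  n15⇒n8 (via fail)  ** P4@[23:23]
[24] read 'd'  n8⇒n3 (via fail)
[25] read 'd'  n3⇒n4

Matches: [[1,4],[4,5],[5,0],[7,0],[10,5],[11,5],[12,0],[19,4],[22,5],[23,4]]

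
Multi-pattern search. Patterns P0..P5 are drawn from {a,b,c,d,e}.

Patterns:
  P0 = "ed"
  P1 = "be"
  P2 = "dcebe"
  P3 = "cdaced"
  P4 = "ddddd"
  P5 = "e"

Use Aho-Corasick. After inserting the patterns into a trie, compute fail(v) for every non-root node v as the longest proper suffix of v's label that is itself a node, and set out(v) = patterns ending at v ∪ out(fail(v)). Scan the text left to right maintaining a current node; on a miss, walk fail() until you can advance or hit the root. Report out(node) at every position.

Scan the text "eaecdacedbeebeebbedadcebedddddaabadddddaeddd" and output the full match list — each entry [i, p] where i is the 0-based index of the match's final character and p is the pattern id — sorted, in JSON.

Build:
Trie nodes:
  0='ε' goto b→3 c→10 d→5 e→1
  1='e' goto d→2  [P5 ends]
  2='ed' goto ·  [P0 ends]
  3='b' goto e→4
  4='be' goto ·  [P1 ends]
  5='d' goto c→6 d→16
  6='dc' goto e→7
  7='dce' goto b→8
  8='dceb' goto e→9
  9='dcebe' goto ·  [P2 ends]
  10='c' goto d→11
  11='cd' goto a→12
  12='cda' goto c→13
  13='cdac' goto e→14
  14='cdace' goto d→15
  15='cdaced' goto ·  [P3 ends]
  16='dd' goto d→17
  17='ddd' goto d→18
  18='dddd' goto d→19
  19='ddddd' goto ·  [P4 ends]

Failure links (BFS by depth):
  n1('e'): parent n0 fail=0; on 'e' 0 → fail=0;  out {5}∪∅={5}
  n3('b'): parent n0 fail=0; on 'b' 0 → fail=0;  out ∅∪∅=∅
  n5('d'): parent n0 fail=0; on 'd' 0 → fail=0;  out ∅∪∅=∅
  n10('c'): parent n0 fail=0; on 'c' 0 → fail=0;  out ∅∪∅=∅
  n2('ed'): parent n1 fail=0; on 'd' 0 → fail=5;  out {0}∪∅={0}
  n4('be'): parent n3 fail=0; on 'e' 0 → fail=1;  out {1}∪{5}={1,5}
  n6('dc'): parent n5 fail=0; on 'c' 0 → fail=10;  out ∅∪∅=∅
  n11('cd'): parent n10 fail=0; on 'd' 0 → fail=5;  out ∅∪∅=∅
  n16('dd'): parent n5 fail=0; on 'd' 0 → fail=5;  out ∅∪∅=∅
  n7('dce'): parent n6 fail=10; on 'e' 10→0 → fail=1;  out ∅∪{5}={5}
  n12('cda'): parent n11 fail=5; on 'a' 5→0 → fail=0;  out ∅∪∅=∅
  n17('ddd'): parent n16 fail=5; on 'd' 5 → fail=16;  out ∅∪∅=∅
  n8('dceb'): parent n7 fail=1; on 'b' 1→0 → fail=3;  out ∅∪∅=∅
  n13('cdac'): parent n12 fail=0; on 'c' 0 → fail=10;  out ∅∪∅=∅
  n18('dddd'): parent n17 fail=16; on 'd' 16 → fail=17;  out ∅∪∅=∅
  n9('dcebe'): parent n8 fail=3; on 'e' 3 → fail=4;  out {2}∪{1,5}={1,2,5}
  n14('cdace'): parent n13 fail=10; on 'e' 10→0 → fail=1;  out ∅∪{5}={5}
  n19('ddddd'): parent n18 fail=17; on 'd' 17 → fail=18;  out {4}∪∅={4}
  n15('cdaced'): parent n14 fail=1; on 'd' 1 → fail=2;  out {3}∪{0}={0,3}

Text stream:
pos 0 'e': at 1  emit P5@[0:0]
pos 1 'a': at 0 ·f
pos 2 'e': at 1  emit P5@[2:2]
pos 3 'c': at 10 ·f
pos 4 'd': at 11
pos 5 'a': at 12
pos 6 'c': at 13
pos 7 'e': at 14  emit P5@[7:7]
pos 8 'd': at 15  emit P0@[7:8],P3@[3:8]
pos 9 'b': at 3 ·f
pos 10 'e': at 4  emit P1@[9:10],P5@[10:10]
pos 11 'e': at 1 ·f  emit P5@[11:11]
pos 12 'b': at 3 ·f
pos 13 'e': at 4  emit P1@[12:13],P5@[13:13]
pos 14 'e': at 1 ·f  emit P5@[14:14]
pos 15 'b': at 3 ·f
pos 16 'b': at 3 ·f
pos 17 'e': at 4  emit P1@[16:17],P5@[17:17]
pos 18 'd': at 2 ·f  emit P0@[17:18]
pos 19 'a': at 0 ·f
pos 20 'd': at 5
pos 21 'c': at 6
pos 22 'e': at 7  emit P5@[22:22]
pos 23 'b': at 8
pos 24 'e': at 9  emit P1@[23:24],P2@[20:24],P5@[24:24]
pos 25 'd': at 2 ·f  emit P0@[24:25]
pos 26 'd': at 16 ·f
pos 27 'd': at 17
pos 28 'd': at 18
pos 29 'd': at 19  emit P4@[25:29]
pos 30 'a': at 0 ·f
pos 31 'a': at 0
pos 32 'b': at 3
pos 33 'a': at 0 ·f
pos 34 'd': at 5
pos 35 'd': at 16
pos 36 'd': at 17
pos 37 'd': at 18
pos 38 'd': at 19  emit P4@[34:38]
pos 39 'a': at 0 ·f
pos 40 'e': at 1  emit P5@[40:40]
pos 41 'd': at 2  emit P0@[40:41]
pos 42 'd': at 16 ·f
pos 43 'd': at 17

Result: [[0,5],[2,5],[7,5],[8,0],[8,3],[10,1],[10,5],[11,5],[13,1],[13,5],[14,5],[17,1],[17,5],[18,0],[22,5],[24,1],[24,2],[24,5],[25,0],[29,4],[38,4],[40,5],[41,0]]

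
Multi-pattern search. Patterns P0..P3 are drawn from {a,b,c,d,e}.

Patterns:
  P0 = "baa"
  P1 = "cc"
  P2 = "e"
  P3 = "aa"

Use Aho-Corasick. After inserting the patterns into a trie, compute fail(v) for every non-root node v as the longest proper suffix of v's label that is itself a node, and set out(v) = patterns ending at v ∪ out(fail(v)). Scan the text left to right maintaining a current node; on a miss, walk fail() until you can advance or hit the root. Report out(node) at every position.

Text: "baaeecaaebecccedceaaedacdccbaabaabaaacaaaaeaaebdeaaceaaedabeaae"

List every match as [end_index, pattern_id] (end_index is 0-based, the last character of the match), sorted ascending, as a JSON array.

Construct AC machine:
Trie (insert patterns):
  n0 'ε': a→7 b→1 c→4 e→6
  n1 'b': a→2
  n2 'ba': a→3
  n3 'baa': ·  [P0 ends]
  n4 'c': c→5
  n5 'cc': ·  [P1 ends]
  n6 'e': ·  [P2 ends]
  n7 'a': a→8
  n8 'aa': ·  [P3 ends]

Failure links (BFS by depth):
  n1('b'): parent n0 fail=0; on 'b' 0 → fail=0;  out ∅∪∅=∅
  n4('c'): parent n0 fail=0; on 'c' 0 → fail=0;  out ∅∪∅=∅
  n6('e'): parent n0 fail=0; on 'e' 0 → fail=0;  out {2}∪∅={2}
  n7('a'): parent n0 fail=0; on 'a' 0 → fail=0;  out ∅∪∅=∅
  n2('ba'): parent n1 fail=0; on 'a' 0 → fail=7;  out ∅∪∅=∅
  n5('cc'): parent n4 fail=0; on 'c' 0 → fail=4;  out {1}∪∅={1}
  n8('aa'): parent n7 fail=0; on 'a' 0 → fail=7;  out {3}∪∅={3}
  n3('baa'): parent n2 fail=7; on 'a' 7 → fail=8;  out {0}∪{3}={0,3}

Run:
i=0 'b': node 0→1
i=1 'a': node 1→2
i=2 'a': node 2→3  emit P0@[0:2],P3@[1:2]
i=3 'e': node 3→6 (via fail)  emit P2@[3:3]
i=4 'e': node 6→6 (via fail)  emit P2@[4:4]
i=5 'c': node 6→4 (via fail)
i=6 'a': node 4→7 (via fail)
i=7 'a': node 7→8  emit P3@[6:7]
i=8 'e': node 8→6 (via fail)  emit P2@[8:8]
i=9 'b': node 6→1 (via fail)
i=10 'e': node 1→6 (via fail)  emit P2@[10:10]
i=11 'c': node 6→4 (via fail)
i=12 'c': node 4→5  emit P1@[11:12]
i=13 'c': node 5→5 (via fail)  emit P1@[12:13]
i=14 'e': node 5→6 (via fail)  emit P2@[14:14]
i=15 'd': node 6→0 (via fail)
i=16 'c': node 0→4
i=17 'e': node 4→6 (via fail)  emit P2@[17:17]
i=18 'a': node 6→7 (via fail)
i=19 'a': node 7→8  emit P3@[18:19]
i=20 'e': node 8→6 (via fail)  emit P2@[20:20]
i=21 'd': node 6→0 (via fail)
i=22 'a': node 0→7
i=23 'c': node 7→4 (via fail)
i=24 'd': node 4→0 (via fail)
i=25 'c': node 0→4
i=26 'c': node 4→5  emit P1@[25:26]
i=27 'b': node 5→1 (via fail)
i=28 'a': node 1→2
i=29 'a': node 2→3  emit P0@[27:29],P3@[28:29]
i=30 'b': node 3→1 (via fail)
i=31 'a': node 1→2
i=32 'a': node 2→3  emit P0@[30:32],P3@[31:32]
i=33 'b': node 3→1 (via fail)
i=34 'a': node 1→2
i=35 'a': node 2→3  emit P0@[33:35],P3@[34:35]
i=36 'a': node 3→8 (via fail)  emit P3@[35:36]
i=37 'c': node 8→4 (via fail)
i=38 'a': node 4→7 (via fail)
i=39 'a': node 7→8  emit P3@[38:39]
i=40 'a': node 8→8 (via fail)  emit P3@[39:40]
i=41 'a': node 8→8 (via fail)  emit P3@[40:41]
i=42 'e': node 8→6 (via fail)  emit P2@[42:42]
i=43 'a': node 6→7 (via fail)
i=44 'a': node 7→8  emit P3@[43:44]
i=45 'e': node 8→6 (via fail)  emit P2@[45:45]
i=46 'b': node 6→1 (via fail)
i=47 'd': node 1→0 (via fail)
i=48 'e': node 0→6  emit P2@[48:48]
i=49 'a': node 6→7 (via fail)
i=50 'a': node 7→8  emit P3@[49:50]
i=51 'c': node 8→4 (via fail)
i=52 'e': node 4→6 (via fail)  emit P2@[52:52]
i=53 'a': node 6→7 (via fail)
i=54 'a': node 7→8  emit P3@[53:54]
i=55 'e': node 8→6 (via fail)  emit P2@[55:55]
i=56 'd': node 6→0 (via fail)
i=57 'a': node 0→7
i=58 'b': node 7→1 (via fail)
i=59 'e': node 1→6 (via fail)  emit P2@[59:59]
i=60 'a': node 6→7 (via fail)
i=61 'a': node 7→8  emit P3@[60:61]
i=62 'e': node 8→6 (via fail)  emit P2@[62:62]

All matches (sorted): [[2,0],[2,3],[3,2],[4,2],[7,3],[8,2],[10,2],[12,1],[13,1],[14,2],[17,2],[19,3],[20,2],[26,1],[29,0],[29,3],[32,0],[32,3],[35,0],[35,3],[36,3],[39,3],[40,3],[41,3],[42,2],[44,3],[45,2],[48,2],[50,3],[52,2],[54,3],[55,2],[59,2],[61,3],[62,2]]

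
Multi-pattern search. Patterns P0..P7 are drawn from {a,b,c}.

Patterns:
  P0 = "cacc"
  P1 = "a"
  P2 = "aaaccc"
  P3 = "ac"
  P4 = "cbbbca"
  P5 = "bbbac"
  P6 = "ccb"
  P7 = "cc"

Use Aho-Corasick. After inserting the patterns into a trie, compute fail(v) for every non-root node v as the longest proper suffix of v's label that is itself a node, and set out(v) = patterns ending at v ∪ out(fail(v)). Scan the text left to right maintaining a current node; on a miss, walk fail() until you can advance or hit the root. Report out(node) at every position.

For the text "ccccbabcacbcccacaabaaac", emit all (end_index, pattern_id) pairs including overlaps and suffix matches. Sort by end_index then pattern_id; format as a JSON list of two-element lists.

Build:
Trie (insert patterns):
  0='ε' goto a→5 b→17 c→1
  1='c' goto a→2 b→12 c→22
  2='ca' goto c→3
  3='cac' goto c→4
  4='cacc' goto ·  [P0 ends]
  5='a' goto a→6 c→11  [P1 ends]
  6='aa' goto a→7
  7='aaa' goto c→8
  8='aaac' goto c→9
  9='aaacc' goto c→10
  10='aaaccc' goto ·  [P2 ends]
  11='ac' goto ·  [P3 ends]
  12='cb' goto b→13
  13='cbb' goto b→14
  14='cbbb' goto c→15
  15='cbbbc' goto a→16
  16='cbbbca' goto ·  [P4 ends]
  17='b' goto b→18
  18='bb' goto b→19
  19='bbb' goto a→20
  20='bbba' goto c→21
  21='bbbac' goto ·  [P5 ends]
  22='cc' goto b→23  [P7 ends]
  23='ccb' goto ·  [P6 ends]

Failure links (BFS by depth):
  fail(1) 'c': from fail(0)=0 chase 'c': 0 ⇒ 0;  out=∅∪out(0)=∅
  fail(5) 'a': from fail(0)=0 chase 'a': 0 ⇒ 0;  out={1}∪out(0)={1}
  fail(17) 'b': from fail(0)=0 chase 'b': 0 ⇒ 0;  out=∅∪out(0)=∅
  fail(2) 'ca': from fail(1)=0 chase 'a': 0 ⇒ 5;  out=∅∪out(5)={1}
  fail(6) 'aa': from fail(5)=0 chase 'a': 0 ⇒ 5;  out=∅∪out(5)={1}
  fail(11) 'ac': from fail(5)=0 chase 'c': 0 ⇒ 1;  out={3}∪out(1)={3}
  fail(12) 'cb': from fail(1)=0 chase 'b': 0 ⇒ 17;  out=∅∪out(17)=∅
  fail(18) 'bb': from fail(17)=0 chase 'b': 0 ⇒ 17;  out=∅∪out(17)=∅
  fail(22) 'cc': from fail(1)=0 chase 'c': 0 ⇒ 1;  out={7}∪out(1)={7}
  fail(3) 'cac': from fail(2)=5 chase 'c': 5 ⇒ 11;  out=∅∪out(11)={3}
  fail(7) 'aaa': from fail(6)=5 chase 'a': 5 ⇒ 6;  out=∅∪out(6)={1}
  fail(13) 'cbb': from fail(12)=17 chase 'b': 17 ⇒ 18;  out=∅∪out(18)=∅
  fail(19) 'bbb': from fail(18)=17 chase 'b': 17 ⇒ 18;  out=∅∪out(18)=∅
  fail(23) 'ccb': from fail(22)=1 chase 'b': 1 ⇒ 12;  out={6}∪out(12)={6}
  fail(4) 'cacc': from fail(3)=11 chase 'c': 11→1 ⇒ 22;  out={0}∪out(22)={0,7}
  fail(8) 'aaac': from fail(7)=6 chase 'c': 6→5 ⇒ 11;  out=∅∪out(11)={3}
  fail(14) 'cbbb': from fail(13)=18 chase 'b': 18 ⇒ 19;  out=∅∪out(19)=∅
  fail(20) 'bbba': from fail(19)=18 chase 'a': 18→17→0 ⇒ 5;  out=∅∪out(5)={1}
  fail(9) 'aaacc': from fail(8)=11 chase 'c': 11→1 ⇒ 22;  out=∅∪out(22)={7}
  fail(15) 'cbbbc': from fail(14)=19 chase 'c': 19→18→17→0 ⇒ 1;  out=∅∪out(1)=∅
  fail(21) 'bbbac': from fail(20)=5 chase 'c': 5 ⇒ 11;  out={5}∪out(11)={3,5}
  fail(10) 'aaaccc': from fail(9)=22 chase 'c': 22→1 ⇒ 22;  out={2}∪out(22)={2,7}
  fail(16) 'cbbbca': from fail(15)=1 chase 'a': 1 ⇒ 2;  out={4}∪out(2)={1,4}

Text stream:
pos 0 'c': at 1
pos 1 'c': at 22  emit P7@[0:1]
pos 2 'c': at 22 (via fail)  emit P7@[1:2]
pos 3 'c': at 22 (via fail)  emit P7@[2:3]
pos 4 'b': at 23  emit P6@[2:4]
pos 5 'a': at 5 (via fail)  emit P1@[5:5]
pos 6 'b': at 17 (via fail)
pos 7 'c': at 1 (via fail)
pos 8 'a': at 2  emit P1@[8:8]
pos 9 'c': at 3  emit P3@[8:9]
pos 10 'b': at 12 (via fail)
pos 11 'c': at 1 (via fail)
pos 12 'c': at 22  emit P7@[11:12]
pos 13 'c': at 22 (via fail)  emit P7@[12:13]
pos 14 'a': at 2 (via fail)  emit P1@[14:14]
pos 15 'c': at 3  emit P3@[14:15]
pos 16 'a': at 2 (via fail)  emit P1@[16:16]
pos 17 'a': at 6 (via fail)  emit P1@[17:17]
pos 18 'b': at 17 (via fail)
pos 19 'a': at 5 (via fail)  emit P1@[19:19]
pos 20 'a': at 6  emit P1@[20:20]
pos 21 'a': at 7  emit P1@[21:21]
pos 22 'c': at 8  emit P3@[21:22]

All matches (sorted): [[1,7],[2,7],[3,7],[4,6],[5,1],[8,1],[9,3],[12,7],[13,7],[14,1],[15,3],[16,1],[17,1],[19,1],[20,1],[21,1],[22,3]]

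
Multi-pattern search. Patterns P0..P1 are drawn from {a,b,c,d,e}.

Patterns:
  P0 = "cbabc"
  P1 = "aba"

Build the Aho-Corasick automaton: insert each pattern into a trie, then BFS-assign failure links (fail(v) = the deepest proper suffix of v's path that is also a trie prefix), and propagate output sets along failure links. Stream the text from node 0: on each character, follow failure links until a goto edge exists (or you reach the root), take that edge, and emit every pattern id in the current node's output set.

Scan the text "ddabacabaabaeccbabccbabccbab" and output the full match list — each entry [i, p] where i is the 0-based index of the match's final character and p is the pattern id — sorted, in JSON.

Build automaton:
Trie nodes:
  0='ε' goto a→6 c→1
  1='c' goto b→2
  2='cb' goto a→3
  3='cba' goto b→4
  4='cbab' goto c→5
  5='cbabc' goto ·  [P0 ends]
  6='a' goto b→7
  7='ab' goto a→8
  8='aba' goto ·  [P1 ends]

Failure links (BFS by depth):
  fail(1) 'c': from fail(0)=0 chase 'c': 0 ⇒ 0;  out=∅∪out(0)=∅
  fail(6) 'a': from fail(0)=0 chase 'a': 0 ⇒ 0;  out=∅∪out(0)=∅
  fail(2) 'cb': from fail(1)=0 chase 'b': 0 ⇒ 0;  out=∅∪out(0)=∅
  fail(7) 'ab': from fail(6)=0 chase 'b': 0 ⇒ 0;  out=∅∪out(0)=∅
  fail(3) 'cba': from fail(2)=0 chase 'a': 0 ⇒ 6;  out=∅∪out(6)=∅
  fail(8) 'aba': from fail(7)=0 chase 'a': 0 ⇒ 6;  out={1}∪out(6)={1}
  fail(4) 'cbab': from fail(3)=6 chase 'b': 6 ⇒ 7;  out=∅∪out(7)=∅
  fail(5) 'cbabc': from fail(4)=7 chase 'c': 7→0 ⇒ 1;  out={0}∪out(1)={0}

Run:
[0] read 'd'  n0⇒n0
[1] read 'd'  n0⇒n0
[2] read 'a'  n0⇒n6
[3] read 'b'  n6⇒n7
[4] read 'a'  n7⇒n8  emit P1@[2:4]
[5] read 'c'  n8⇒n1 (fail-walked)
[6] read 'a'  n1⇒n6 (fail-walked)
[7] read 'b'  n6⇒n7
[8] read 'a'  n7⇒n8  emit P1@[6:8]
[9] read 'a'  n8⇒n6 (fail-walked)
[10] read 'b'  n6⇒n7
[11] read 'a'  n7⇒n8  emit P1@[9:11]
[12] read 'e'  n8⇒n0 (fail-walked)
[13] read 'c'  n0⇒n1
[14] read 'c'  n1⇒n1 (fail-walked)
[15] read 'b'  n1⇒n2
[16] read 'a'  n2⇒n3
[17] read 'b'  n3⇒n4
[18] read 'c'  n4⇒n5  emit P0@[14:18]
[19] read 'c'  n5⇒n1 (fail-walked)
[20] read 'b'  n1⇒n2
[21] read 'a'  n2⇒n3
[22] read 'b'  n3⇒n4
[23] read 'c'  n4⇒n5  emit P0@[19:23]
[24] read 'c'  n5⇒n1 (fail-walked)
[25] read 'b'  n1⇒n2
[26] read 'a'  n2⇒n3
[27] read 'b'  n3⇒n4

Result: [[4,1],[8,1],[11,1],[18,0],[23,0]]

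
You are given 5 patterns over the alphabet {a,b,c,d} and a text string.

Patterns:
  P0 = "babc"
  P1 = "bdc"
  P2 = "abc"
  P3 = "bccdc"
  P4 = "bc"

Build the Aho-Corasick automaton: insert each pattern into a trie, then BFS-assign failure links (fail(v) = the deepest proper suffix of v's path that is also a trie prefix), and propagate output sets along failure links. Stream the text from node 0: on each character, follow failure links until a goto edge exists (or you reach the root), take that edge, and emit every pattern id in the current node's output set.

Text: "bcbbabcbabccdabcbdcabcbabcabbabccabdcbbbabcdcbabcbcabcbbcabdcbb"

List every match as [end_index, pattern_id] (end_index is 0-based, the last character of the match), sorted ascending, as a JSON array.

Construct AC machine:
Trie nodes:
  0='ε' goto a→7 b→1
  1='b' goto a→2 c→10 d→5
  2='ba' goto b→3
  3='bab' goto c→4
  4='babc' goto ·  ←P0
  5='bd' goto c→6
  6='bdc' goto ·  ←P1
  7='a' goto b→8
  8='ab' goto c→9
  9='abc' goto ·  ←P2
  10='bc' goto c→11  ←P4
  11='bcc' goto d→12
  12='bccd' goto c→13
  13='bccdc' goto ·  ←P3

BFS fail/out derivation:
  n1('b'): parent n0 fail=0; on 'b' 0 → fail=0;  out ∅∪∅=∅
  n7('a'): parent n0 fail=0; on 'a' 0 → fail=0;  out ∅∪∅=∅
  n2('ba'): parent n1 fail=0; on 'a' 0 → fail=7;  out ∅∪∅=∅
  n5('bd'): parent n1 fail=0; on 'd' 0 → fail=0;  out ∅∪∅=∅
  n8('ab'): parent n7 fail=0; on 'b' 0 → fail=1;  out ∅∪∅=∅
  n10('bc'): parent n1 fail=0; on 'c' 0 → fail=0;  out {4}∪∅={4}
  n3('bab'): parent n2 fail=7; on 'b' 7 → fail=8;  out ∅∪∅=∅
  n6('bdc'): parent n5 fail=0; on 'c' 0 → fail=0;  out {1}∪∅={1}
  n9('abc'): parent n8 fail=1; on 'c' 1 → fail=10;  out {2}∪{4}={2,4}
  n11('bcc'): parent n10 fail=0; on 'c' 0 → fail=0;  out ∅∪∅=∅
  n4('babc'): parent n3 fail=8; on 'c' 8 → fail=9;  out {0}∪{2,4}={0,2,4}
  n12('bccd'): parent n11 fail=0; on 'd' 0 → fail=0;  out ∅∪∅=∅
  n13('bccdc'): parent n12 fail=0; on 'c' 0 → fail=0;  out {3}∪∅={3}

Scan:
pos 0 'b': at 1
pos 1 'c': at 10  emit P4@[0:1]
pos 2 'b': at 1 ·f
pos 3 'b': at 1 ·f
pos 4 'a': at 2
pos 5 'b': at 3
pos 6 'c': at 4  emit P0@[3:6],P2@[4:6],P4@[5:6]
pos 7 'b': at 1 ·f
pos 8 'a': at 2
pos 9 'b': at 3
pos 10 'c': at 4  emit P0@[7:10],P2@[8:10],P4@[9:10]
pos 11 'c': at 11 ·f
pos 12 'd': at 12
pos 13 'a': at 7 ·f
pos 14 'b': at 8
pos 15 'c': at 9  emit P2@[13:15],P4@[14:15]
pos 16 'b': at 1 ·f
pos 17 'd': at 5
pos 18 'c': at 6  emit P1@[16:18]
pos 19 'a': at 7 ·f
pos 20 'b': at 8
pos 21 'c': at 9  emit P2@[19:21],P4@[20:21]
pos 22 'b': at 1 ·f
pos 23 'a': at 2
pos 24 'b': at 3
pos 25 'c': at 4  emit P0@[22:25],P2@[23:25],P4@[24:25]
pos 26 'a': at 7 ·f
pos 27 'b': at 8
pos 28 'b': at 1 ·f
pos 29 'a': at 2
pos 30 'b': at 3
pos 31 'c': at 4  emit P0@[28:31],P2@[29:31],P4@[30:31]
pos 32 'c': at 11 ·f
pos 33 'a': at 7 ·f
pos 34 'b': at 8
pos 35 'd': at 5 ·f
pos 36 'c': at 6  emit P1@[34:36]
pos 37 'b': at 1 ·f
pos 38 'b': at 1 ·f
pos 39 'b': at 1 ·f
pos 40 'a': at 2
pos 41 'b': at 3
pos 42 'c': at 4  emit P0@[39:42],P2@[40:42],P4@[41:42]
pos 43 'd': at 0 ·f
pos 44 'c': at 0
pos 45 'b': at 1
pos 46 'a': at 2
pos 47 'b': at 3
pos 48 'c': at 4  emit P0@[45:48],P2@[46:48],P4@[47:48]
pos 49 'b': at 1 ·f
pos 50 'c': at 10  emit P4@[49:50]
pos 51 'a': at 7 ·f
pos 52 'b': at 8
pos 53 'c': at 9  emit P2@[51:53],P4@[52:53]
pos 54 'b': at 1 ·f
pos 55 'b': at 1 ·f
pos 56 'c': at 10  emit P4@[55:56]
pos 57 'a': at 7 ·f
pos 58 'b': at 8
pos 59 'd': at 5 ·f
pos 60 'c': at 6  emit P1@[58:60]
pos 61 'b': at 1 ·f
pos 62 'b': at 1 ·f

All matches (sorted): [[1,4],[6,0],[6,2],[6,4],[10,0],[10,2],[10,4],[15,2],[15,4],[18,1],[21,2],[21,4],[25,0],[25,2],[25,4],[31,0],[31,2],[31,4],[36,1],[42,0],[42,2],[42,4],[48,0],[48,2],[48,4],[50,4],[53,2],[53,4],[56,4],[60,1]]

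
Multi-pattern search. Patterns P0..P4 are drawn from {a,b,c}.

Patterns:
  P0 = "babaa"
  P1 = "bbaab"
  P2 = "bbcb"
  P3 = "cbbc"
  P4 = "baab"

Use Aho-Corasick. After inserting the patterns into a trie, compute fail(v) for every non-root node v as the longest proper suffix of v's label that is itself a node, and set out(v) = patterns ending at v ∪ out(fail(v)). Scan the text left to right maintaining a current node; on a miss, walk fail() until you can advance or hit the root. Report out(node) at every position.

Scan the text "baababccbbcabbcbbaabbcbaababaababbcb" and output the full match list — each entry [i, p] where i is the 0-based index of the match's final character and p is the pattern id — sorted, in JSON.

Build:
Trie (insert patterns):
  0='ε' goto b→1 c→12
  1='b' goto a→2 b→6
  2='ba' goto a→16 b→3
  3='bab' goto a→4
  4='baba' goto a→5
  5='babaa' goto ·  ←P0
  6='bb' goto a→7 c→10
  7='bba' goto a→8
  8='bbaa' goto b→9
  9='bbaab' goto ·  ←P1
  10='bbc' goto b→11
  11='bbcb' goto ·  ←P2
  12='c' goto b→13
  13='cb' goto b→14
  14='cbb' goto c→15
  15='cbbc' goto ·  ←P3
  16='baa' goto b→17
  17='baab' goto ·  ←P4

Failure links (BFS by depth):
  fail(1) 'b': from fail(0)=0 chase 'b': 0 ⇒ 0;  out=∅∪out(0)=∅
  fail(12) 'c': from fail(0)=0 chase 'c': 0 ⇒ 0;  out=∅∪out(0)=∅
  fail(2) 'ba': from fail(1)=0 chase 'a': 0 ⇒ 0;  out=∅∪out(0)=∅
  fail(6) 'bb': from fail(1)=0 chase 'b': 0 ⇒ 1;  out=∅∪out(1)=∅
  fail(13) 'cb': from fail(12)=0 chase 'b': 0 ⇒ 1;  out=∅∪out(1)=∅
  fail(3) 'bab': from fail(2)=0 chase 'b': 0 ⇒ 1;  out=∅∪out(1)=∅
  fail(7) 'bba': from fail(6)=1 chase 'a': 1 ⇒ 2;  out=∅∪out(2)=∅
  fail(10) 'bbc': from fail(6)=1 chase 'c': 1→0 ⇒ 12;  out=∅∪out(12)=∅
  fail(14) 'cbb': from fail(13)=1 chase 'b': 1 ⇒ 6;  out=∅∪out(6)=∅
  fail(16) 'baa': from fail(2)=0 chase 'a': 0 ⇒ 0;  out=∅∪out(0)=∅
  fail(4) 'baba': from fail(3)=1 chase 'a': 1 ⇒ 2;  out=∅∪out(2)=∅
  fail(8) 'bbaa': from fail(7)=2 chase 'a': 2 ⇒ 16;  out=∅∪out(16)=∅
  fail(11) 'bbcb': from fail(10)=12 chase 'b': 12 ⇒ 13;  out={2}∪out(13)={2}
  fail(15) 'cbbc': from fail(14)=6 chase 'c': 6 ⇒ 10;  out={3}∪out(10)={3}
  fail(17) 'baab': from fail(16)=0 chase 'b': 0 ⇒ 1;  out={4}∪out(1)={4}
  fail(5) 'babaa': from fail(4)=2 chase 'a': 2 ⇒ 16;  out={0}∪out(16)={0}
  fail(9) 'bbaab': from fail(8)=16 chase 'b': 16 ⇒ 17;  out={1}∪out(17)={1,4}

Scan:
i=0 'b': node 0→1
i=1 'a': node 1→2
i=2 'a': node 2→16
i=3 'b': node 16→17  emit P4@[0:3]
i=4 'a': node 17→2 (via fail)
i=5 'b': node 2→3
i=6 'c': node 3→12 (via fail)
i=7 'c': node 12→12 (via fail)
i=8 'b': node 12→13
i=9 'b': node 13→14
i=10 'c': node 14→15  emit P3@[7:10]
i=11 'a': node 15→0 (via fail)
i=12 'b': node 0→1
i=13 'b': node 1→6
i=14 'c': node 6→10
i=15 'b': node 10→11  emit P2@[12:15]
i=16 'b': node 11→14 (via fail)
i=17 'a': node 14→7 (via fail)
i=18 'a': node 7→8
i=19 'b': node 8→9  emit P1@[15:19],P4@[16:19]
i=20 'b': node 9→6 (via fail)
i=21 'c': node 6→10
i=22 'b': node 10→11  emit P2@[19:22]
i=23 'a': node 11→2 (via fail)
i=24 'a': node 2→16
i=25 'b': node 16→17  emit P4@[22:25]
i=26 'a': node 17→2 (via fail)
i=27 'b': node 2→3
i=28 'a': node 3→4
i=29 'a': node 4→5  emit P0@[25:29]
i=30 'b': node 5→17 (via fail)  emit P4@[27:30]
i=31 'a': node 17→2 (via fail)
i=32 'b': node 2→3
i=33 'b': node 3→6 (via fail)
i=34 'c': node 6→10
i=35 'b': node 10→11  emit P2@[32:35]

Result: [[3,4],[10,3],[15,2],[19,1],[19,4],[22,2],[25,4],[29,0],[30,4],[35,2]]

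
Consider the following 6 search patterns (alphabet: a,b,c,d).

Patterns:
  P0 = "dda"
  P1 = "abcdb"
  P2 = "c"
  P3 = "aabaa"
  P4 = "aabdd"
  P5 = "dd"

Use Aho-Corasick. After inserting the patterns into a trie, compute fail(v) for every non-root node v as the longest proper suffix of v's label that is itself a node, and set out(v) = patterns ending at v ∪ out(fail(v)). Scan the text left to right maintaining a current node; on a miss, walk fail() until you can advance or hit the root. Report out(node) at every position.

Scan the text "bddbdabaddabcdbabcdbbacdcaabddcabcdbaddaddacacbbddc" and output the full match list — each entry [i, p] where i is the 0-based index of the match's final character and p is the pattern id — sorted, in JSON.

Build:
Trie (insert patterns):
  n0 'ε': a→4 c→9 d→1
  n1 'd': d→2
  n2 'dd': a→3  ←P5
  n3 'dda': ·  ←P0
  n4 'a': a→10 b→5
  n5 'ab': c→6
  n6 'abc': d→7
  n7 'abcd': b→8
  n8 'abcdb': ·  ←P1
  n9 'c': ·  ←P2
  n10 'aa': b→11
  n11 'aab': a→12 d→14
  n12 'aaba': a→13
  n13 'aabaa': ·  ←P3
  n14 'aabd': d→15
  n15 'aabdd': ·  ←P4

BFS fail/out derivation:
  n1('d'): parent n0 fail=0; on 'd' 0 → fail=0;  out ∅∪∅=∅
  n4('a'): parent n0 fail=0; on 'a' 0 → fail=0;  out ∅∪∅=∅
  n9('c'): parent n0 fail=0; on 'c' 0 → fail=0;  out {2}∪∅={2}
  n2('dd'): parent n1 fail=0; on 'd' 0 → fail=1;  out {5}∪∅={5}
  n5('ab'): parent n4 fail=0; on 'b' 0 → fail=0;  out ∅∪∅=∅
  n10('aa'): parent n4 fail=0; on 'a' 0 → fail=4;  out ∅∪∅=∅
  n3('dda'): parent n2 fail=1; on 'a' 1→0 → fail=4;  out {0}∪∅={0}
  n6('abc'): parent n5 fail=0; on 'c' 0 → fail=9;  out ∅∪{2}={2}
  n11('aab'): parent n10 fail=4; on 'b' 4 → fail=5;  out ∅∪∅=∅
  n7('abcd'): parent n6 fail=9; on 'd' 9→0 → fail=1;  out ∅∪∅=∅
  n12('aaba'): parent n11 fail=5; on 'a' 5→0 → fail=4;  out ∅∪∅=∅
  n14('aabd'): parent n11 fail=5; on 'd' 5→0 → fail=1;  out ∅∪∅=∅
  n8('abcdb'): parent n7 fail=1; on 'b' 1→0 → fail=0;  out {1}∪∅={1}
  n13('aabaa'): parent n12 fail=4; on 'a' 4 → fail=10;  out {3}∪∅={3}
  n15('aabdd'): parent n14 fail=1; on 'd' 1 → fail=2;  out {4}∪{5}={4,5}

Scan:
[0] read 'b'  n0⇒n0
[1] read 'd'  n0⇒n1
[2] read 'd'  n1⇒n2  emit P5@[1:2]
[3] read 'b'  n2⇒n0 (via fail)
[4] read 'd'  n0⇒n1
[5] read 'a'  n1⇒n4 (via fail)
[6] read 'b'  n4⇒n5
[7] read 'a'  n5⇒n4 (via fail)
[8] read 'd'  n4⇒n1 (via fail)
[9] read 'd'  n1⇒n2  emit P5@[8:9]
[10] read 'a'  n2⇒n3  emit P0@[8:10]
[11] read 'b'  n3⇒n5 (via fail)
[12] read 'c'  n5⇒n6  emit P2@[12:12]
[13] read 'd'  n6⇒n7
[14] read 'b'  n7⇒n8  emit P1@[10:14]
[15] read 'a'  n8⇒n4 (via fail)
[16] read 'b'  n4⇒n5
[17] read 'c'  n5⇒n6  emit P2@[17:17]
[18] read 'd'  n6⇒n7
[19] read 'b'  n7⇒n8  emit P1@[15:19]
[20] read 'b'  n8⇒n0 (via fail)
[21] read 'a'  n0⇒n4
[22] read 'c'  n4⇒n9 (via fail)  emit P2@[22:22]
[23] read 'd'  n9⇒n1 (via fail)
[24] read 'c'  n1⇒n9 (via fail)  emit P2@[24:24]
[25] read 'a'  n9⇒n4 (via fail)
[26] read 'a'  n4⇒n10
[27] read 'b'  n10⇒n11
[28] read 'd'  n11⇒n14
[29] read 'd'  n14⇒n15  emit P4@[25:29],P5@[28:29]
[30] read 'c'  n15⇒n9 (via fail)  emit P2@[30:30]
[31] read 'a'  n9⇒n4 (via fail)
[32] read 'b'  n4⇒n5
[33] read 'c'  n5⇒n6  emit P2@[33:33]
[34] read 'd'  n6⇒n7
[35] read 'b'  n7⇒n8  emit P1@[31:35]
[36] read 'a'  n8⇒n4 (via fail)
[37] read 'd'  n4⇒n1 (via fail)
[38] read 'd'  n1⇒n2  emit P5@[37:38]
[39] read 'a'  n2⇒n3  emit P0@[37:39]
[40] read 'd'  n3⇒n1 (via fail)
[41] read 'd'  n1⇒n2  emit P5@[40:41]
[42] read 'a'  n2⇒n3  emit P0@[40:42]
[43] read 'c'  n3⇒n9 (via fail)  emit P2@[43:43]
[44] read 'a'  n9⇒n4 (via fail)
[45] read 'c'  n4⇒n9 (via fail)  emit P2@[45:45]
[46] read 'b'  n9⇒n0 (via fail)
[47] read 'b'  n0⇒n0
[48] read 'd'  n0⇒n1
[49] read 'd'  n1⇒n2  emit P5@[48:49]
[50] read 'c'  n2⇒n9 (via fail)  emit P2@[50:50]

All matches (sorted): [[2,5],[9,5],[10,0],[12,2],[14,1],[17,2],[19,1],[22,2],[24,2],[29,4],[29,5],[30,2],[33,2],[35,1],[38,5],[39,0],[41,5],[42,0],[43,2],[45,2],[49,5],[50,2]]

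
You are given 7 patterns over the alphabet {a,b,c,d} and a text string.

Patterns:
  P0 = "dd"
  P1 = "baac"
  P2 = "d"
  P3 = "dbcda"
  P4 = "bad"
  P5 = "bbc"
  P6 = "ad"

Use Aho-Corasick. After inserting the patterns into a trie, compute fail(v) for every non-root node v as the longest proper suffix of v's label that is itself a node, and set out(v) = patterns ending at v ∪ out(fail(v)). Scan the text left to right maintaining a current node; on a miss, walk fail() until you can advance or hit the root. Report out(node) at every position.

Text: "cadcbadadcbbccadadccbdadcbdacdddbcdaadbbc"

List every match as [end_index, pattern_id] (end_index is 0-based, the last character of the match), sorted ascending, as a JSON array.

Build:
Trie nodes:
  0='ε' goto a→14 b→3 d→1
  1='d' goto b→7 d→2  [P2 ends]
  2='dd' goto ·  [P0 ends]
  3='b' goto a→4 b→12
  4='ba' goto a→5 d→11
  5='baa' goto c→6
  6='baac' goto ·  [P1 ends]
  7='db' goto c→8
  8='dbc' goto d→9
  9='dbcd' goto a→10
  10='dbcda' goto ·  [P3 ends]
  11='bad' goto ·  [P4 ends]
  12='bb' goto c→13
  13='bbc' goto ·  [P5 ends]
  14='a' goto d→15
  15='ad' goto ·  [P6 ends]

BFS fail/out derivation:
  fail(1) 'd': from fail(0)=0 chase 'd': 0 ⇒ 0;  out={2}∪out(0)={2}
  fail(3) 'b': from fail(0)=0 chase 'b': 0 ⇒ 0;  out=∅∪out(0)=∅
  fail(14) 'a': from fail(0)=0 chase 'a': 0 ⇒ 0;  out=∅∪out(0)=∅
  fail(2) 'dd': from fail(1)=0 chase 'd': 0 ⇒ 1;  out={0}∪out(1)={0,2}
  fail(4) 'ba': from fail(3)=0 chase 'a': 0 ⇒ 14;  out=∅∪out(14)=∅
  fail(7) 'db': from fail(1)=0 chase 'b': 0 ⇒ 3;  out=∅∪out(3)=∅
  fail(12) 'bb': from fail(3)=0 chase 'b': 0 ⇒ 3;  out=∅∪out(3)=∅
  fail(15) 'ad': from fail(14)=0 chase 'd': 0 ⇒ 1;  out={6}∪out(1)={2,6}
  fail(5) 'baa': from fail(4)=14 chase 'a': 14→0 ⇒ 14;  out=∅∪out(14)=∅
  fail(8) 'dbc': from fail(7)=3 chase 'c': 3→0 ⇒ 0;  out=∅∪out(0)=∅
  fail(11) 'bad': from fail(4)=14 chase 'd': 14 ⇒ 15;  out={4}∪out(15)={2,4,6}
  fail(13) 'bbc': from fail(12)=3 chase 'c': 3→0 ⇒ 0;  out={5}∪out(0)={5}
  fail(6) 'baac': from fail(5)=14 chase 'c': 14→0 ⇒ 0;  out={1}∪out(0)={1}
  fail(9) 'dbcd': from fail(8)=0 chase 'd': 0 ⇒ 1;  out=∅∪out(1)={2}
  fail(10) 'dbcda': from fail(9)=1 chase 'a': 1→0 ⇒ 14;  out={3}∪out(14)={3}

Run:
i=0 'c': node 0→0
i=1 'a': node 0→14
i=2 'd': node 14→15  → match P2@[2:2],P6@[1:2]
i=3 'c': node 15→0 (via fail)
i=4 'b': node 0→3
i=5 'a': node 3→4
i=6 'd': node 4→11  → match P2@[6:6],P4@[4:6],P6@[5:6]
i=7 'a': node 11→14 (via fail)
i=8 'd': node 14→15  → match P2@[8:8],P6@[7:8]
i=9 'c': node 15→0 (via fail)
i=10 'b': node 0→3
i=11 'b': node 3→12
i=12 'c': node 12→13  → match P5@[10:12]
i=13 'c': node 13→0 (via fail)
i=14 'a': node 0→14
i=15 'd': node 14→15  → match P2@[15:15],P6@[14:15]
i=16 'a': node 15→14 (via fail)
i=17 'd': node 14→15  → match P2@[17:17],P6@[16:17]
i=18 'c': node 15→0 (via fail)
i=19 'c': node 0→0
i=20 'b': node 0→3
i=21 'd': node 3→1 (via fail)  → match P2@[21:21]
i=22 'a': node 1→14 (via fail)
i=23 'd': node 14→15  → match P2@[23:23],P6@[22:23]
i=24 'c': node 15→0 (via fail)
i=25 'b': node 0→3
i=26 'd': node 3→1 (via fail)  → match P2@[26:26]
i=27 'a': node 1→14 (via fail)
i=28 'c': node 14→0 (via fail)
i=29 'd': node 0→1  → match P2@[29:29]
i=30 'd': node 1→2  → match P0@[29:30],P2@[30:30]
i=31 'd': node 2→2 (via fail)  → match P0@[30:31],P2@[31:31]
i=32 'b': node 2→7 (via fail)
i=33 'c': node 7→8
i=34 'd': node 8→9  → match P2@[34:34]
i=35 'a': node 9→10  → match P3@[31:35]
i=36 'a': node 10→14 (via fail)
i=37 'd': node 14→15  → match P2@[37:37],P6@[36:37]
i=38 'b': node 15→7 (via fail)
i=39 'b': node 7→12 (via fail)
i=40 'c': node 12→13  → match P5@[38:40]

All matches (sorted): [[2,2],[2,6],[6,2],[6,4],[6,6],[8,2],[8,6],[12,5],[15,2],[15,6],[17,2],[17,6],[21,2],[23,2],[23,6],[26,2],[29,2],[30,0],[30,2],[31,0],[31,2],[34,2],[35,3],[37,2],[37,6],[40,5]]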